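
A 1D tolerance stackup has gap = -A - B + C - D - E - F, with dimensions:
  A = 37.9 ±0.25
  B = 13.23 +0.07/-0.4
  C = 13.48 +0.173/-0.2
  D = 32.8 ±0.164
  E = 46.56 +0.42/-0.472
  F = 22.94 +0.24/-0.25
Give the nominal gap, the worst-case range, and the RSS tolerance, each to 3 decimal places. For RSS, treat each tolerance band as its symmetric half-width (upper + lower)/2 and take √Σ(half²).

nominal=-139.950 wc=[-141.294,-138.241] rss=0.662

Stack each dimension's contribution:
  -A: nom -37.900 → Σnom=-37.900; wc +0.250/-0.250 → slack +0.250/-0.250; half-tol=0.250, Σhalf²=0.062500
  -B: nom -13.230 → Σnom=-51.130; wc +0.400/-0.070 → slack +0.650/-0.320; half-tol=0.235, Σhalf²=0.117725
  +C: nom +13.480 → Σnom=-37.650; wc +0.173/-0.200 → slack +0.823/-0.520; half-tol=0.186, Σhalf²=0.152507
  -D: nom -32.800 → Σnom=-70.450; wc +0.164/-0.164 → slack +0.987/-0.684; half-tol=0.164, Σhalf²=0.179403
  -E: nom -46.560 → Σnom=-117.010; wc +0.472/-0.420 → slack +1.459/-1.104; half-tol=0.446, Σhalf²=0.378319
  -F: nom -22.940 → Σnom=-139.950; wc +0.250/-0.240 → slack +1.709/-1.344; half-tol=0.245, Σhalf²=0.438344
Nominal = -139.950. Worst-case = [-139.950 - 1.344, -139.950 + 1.709] = [-141.294, -138.241]. RSS = √0.438344 = 0.662.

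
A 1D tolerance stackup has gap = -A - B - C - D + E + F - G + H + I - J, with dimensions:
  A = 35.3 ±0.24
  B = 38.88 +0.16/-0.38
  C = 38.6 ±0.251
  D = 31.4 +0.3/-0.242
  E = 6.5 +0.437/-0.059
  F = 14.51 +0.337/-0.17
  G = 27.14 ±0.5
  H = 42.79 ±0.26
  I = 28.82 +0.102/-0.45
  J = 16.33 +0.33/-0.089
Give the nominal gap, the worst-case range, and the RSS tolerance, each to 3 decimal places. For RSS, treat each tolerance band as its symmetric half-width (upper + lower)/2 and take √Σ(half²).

Stack each dimension's contribution:
  -A: nom -35.300 → Σnom=-35.300; wc +0.240/-0.240 → slack +0.240/-0.240; half-tol=0.240, Σhalf²=0.057600
  -B: nom -38.880 → Σnom=-74.180; wc +0.380/-0.160 → slack +0.620/-0.400; half-tol=0.270, Σhalf²=0.130500
  -C: nom -38.600 → Σnom=-112.780; wc +0.251/-0.251 → slack +0.871/-0.651; half-tol=0.251, Σhalf²=0.193501
  -D: nom -31.400 → Σnom=-144.180; wc +0.242/-0.300 → slack +1.113/-0.951; half-tol=0.271, Σhalf²=0.266942
  +E: nom +6.500 → Σnom=-137.680; wc +0.437/-0.059 → slack +1.550/-1.010; half-tol=0.248, Σhalf²=0.328446
  +F: nom +14.510 → Σnom=-123.170; wc +0.337/-0.170 → slack +1.887/-1.180; half-tol=0.254, Σhalf²=0.392708
  -G: nom -27.140 → Σnom=-150.310; wc +0.500/-0.500 → slack +2.387/-1.680; half-tol=0.500, Σhalf²=0.642708
  +H: nom +42.790 → Σnom=-107.520; wc +0.260/-0.260 → slack +2.647/-1.940; half-tol=0.260, Σhalf²=0.710308
  +I: nom +28.820 → Σnom=-78.700; wc +0.102/-0.450 → slack +2.749/-2.390; half-tol=0.276, Σhalf²=0.786484
  -J: nom -16.330 → Σnom=-95.030; wc +0.089/-0.330 → slack +2.838/-2.720; half-tol=0.210, Σhalf²=0.830375
Nominal = -95.030. Worst-case = [-95.030 - 2.720, -95.030 + 2.838] = [-97.750, -92.192]. RSS = √0.830375 = 0.911.

nominal=-95.030 wc=[-97.750,-92.192] rss=0.911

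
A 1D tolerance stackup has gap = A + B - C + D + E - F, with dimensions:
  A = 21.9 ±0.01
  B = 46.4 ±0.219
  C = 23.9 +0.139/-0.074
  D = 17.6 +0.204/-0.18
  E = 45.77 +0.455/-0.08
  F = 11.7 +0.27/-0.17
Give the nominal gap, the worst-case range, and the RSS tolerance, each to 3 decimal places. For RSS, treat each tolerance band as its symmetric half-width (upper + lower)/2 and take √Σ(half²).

nominal=96.070 wc=[95.172,97.202] rss=0.465

Stack each dimension's contribution:
  +A: nom +21.900 → Σnom=21.900; wc +0.010/-0.010 → slack +0.010/-0.010; half-tol=0.010, Σhalf²=0.000100
  +B: nom +46.400 → Σnom=68.300; wc +0.219/-0.219 → slack +0.229/-0.229; half-tol=0.219, Σhalf²=0.048061
  -C: nom -23.900 → Σnom=44.400; wc +0.074/-0.139 → slack +0.303/-0.368; half-tol=0.107, Σhalf²=0.059403
  +D: nom +17.600 → Σnom=62.000; wc +0.204/-0.180 → slack +0.507/-0.548; half-tol=0.192, Σhalf²=0.096267
  +E: nom +45.770 → Σnom=107.770; wc +0.455/-0.080 → slack +0.962/-0.628; half-tol=0.268, Σhalf²=0.167824
  -F: nom -11.700 → Σnom=96.070; wc +0.170/-0.270 → slack +1.132/-0.898; half-tol=0.220, Σhalf²=0.216224
Nominal = 96.070. Worst-case = [96.070 - 0.898, 96.070 + 1.132] = [95.172, 97.202]. RSS = √0.216224 = 0.465.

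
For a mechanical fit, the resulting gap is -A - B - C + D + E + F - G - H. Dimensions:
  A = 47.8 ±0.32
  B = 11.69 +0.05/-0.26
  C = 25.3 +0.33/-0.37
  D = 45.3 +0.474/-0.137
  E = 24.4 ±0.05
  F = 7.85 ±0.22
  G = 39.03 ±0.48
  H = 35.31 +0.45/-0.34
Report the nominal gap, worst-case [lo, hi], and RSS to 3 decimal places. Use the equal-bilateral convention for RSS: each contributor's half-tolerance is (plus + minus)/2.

nominal=-81.580 wc=[-83.617,-79.066] rss=0.883

Stack each dimension's contribution:
  -A: nom -47.800 → Σnom=-47.800; wc +0.320/-0.320 → slack +0.320/-0.320; half-tol=0.320, Σhalf²=0.102400
  -B: nom -11.690 → Σnom=-59.490; wc +0.260/-0.050 → slack +0.580/-0.370; half-tol=0.155, Σhalf²=0.126425
  -C: nom -25.300 → Σnom=-84.790; wc +0.370/-0.330 → slack +0.950/-0.700; half-tol=0.350, Σhalf²=0.248925
  +D: nom +45.300 → Σnom=-39.490; wc +0.474/-0.137 → slack +1.424/-0.837; half-tol=0.305, Σhalf²=0.342255
  +E: nom +24.400 → Σnom=-15.090; wc +0.050/-0.050 → slack +1.474/-0.887; half-tol=0.050, Σhalf²=0.344755
  +F: nom +7.850 → Σnom=-7.240; wc +0.220/-0.220 → slack +1.694/-1.107; half-tol=0.220, Σhalf²=0.393155
  -G: nom -39.030 → Σnom=-46.270; wc +0.480/-0.480 → slack +2.174/-1.587; half-tol=0.480, Σhalf²=0.623555
  -H: nom -35.310 → Σnom=-81.580; wc +0.340/-0.450 → slack +2.514/-2.037; half-tol=0.395, Σhalf²=0.779580
Nominal = -81.580. Worst-case = [-81.580 - 2.037, -81.580 + 2.514] = [-83.617, -79.066]. RSS = √0.779580 = 0.883.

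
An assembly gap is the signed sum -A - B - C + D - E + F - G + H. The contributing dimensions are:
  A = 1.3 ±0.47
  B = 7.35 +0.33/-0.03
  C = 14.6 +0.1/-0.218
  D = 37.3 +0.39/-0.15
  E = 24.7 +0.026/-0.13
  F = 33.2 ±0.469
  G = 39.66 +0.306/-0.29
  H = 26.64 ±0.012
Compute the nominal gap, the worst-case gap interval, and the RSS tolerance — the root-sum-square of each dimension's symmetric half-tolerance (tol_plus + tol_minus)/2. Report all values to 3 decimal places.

Stack each dimension's contribution:
  -A: nom -1.300 → Σnom=-1.300; wc +0.470/-0.470 → slack +0.470/-0.470; half-tol=0.470, Σhalf²=0.220900
  -B: nom -7.350 → Σnom=-8.650; wc +0.030/-0.330 → slack +0.500/-0.800; half-tol=0.180, Σhalf²=0.253300
  -C: nom -14.600 → Σnom=-23.250; wc +0.218/-0.100 → slack +0.718/-0.900; half-tol=0.159, Σhalf²=0.278581
  +D: nom +37.300 → Σnom=14.050; wc +0.390/-0.150 → slack +1.108/-1.050; half-tol=0.270, Σhalf²=0.351481
  -E: nom -24.700 → Σnom=-10.650; wc +0.130/-0.026 → slack +1.238/-1.076; half-tol=0.078, Σhalf²=0.357565
  +F: nom +33.200 → Σnom=22.550; wc +0.469/-0.469 → slack +1.707/-1.545; half-tol=0.469, Σhalf²=0.577526
  -G: nom -39.660 → Σnom=-17.110; wc +0.290/-0.306 → slack +1.997/-1.851; half-tol=0.298, Σhalf²=0.666330
  +H: nom +26.640 → Σnom=9.530; wc +0.012/-0.012 → slack +2.009/-1.863; half-tol=0.012, Σhalf²=0.666474
Nominal = 9.530. Worst-case = [9.530 - 1.863, 9.530 + 2.009] = [7.667, 11.539]. RSS = √0.666474 = 0.816.

nominal=9.530 wc=[7.667,11.539] rss=0.816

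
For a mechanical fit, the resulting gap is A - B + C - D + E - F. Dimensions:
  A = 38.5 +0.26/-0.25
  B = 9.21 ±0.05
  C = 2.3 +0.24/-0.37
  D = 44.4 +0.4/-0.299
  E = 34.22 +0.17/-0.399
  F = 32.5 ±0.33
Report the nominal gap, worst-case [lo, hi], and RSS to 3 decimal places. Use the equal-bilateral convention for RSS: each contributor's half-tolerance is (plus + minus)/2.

nominal=-11.090 wc=[-12.889,-9.741] rss=0.687

Stack each dimension's contribution:
  +A: nom +38.500 → Σnom=38.500; wc +0.260/-0.250 → slack +0.260/-0.250; half-tol=0.255, Σhalf²=0.065025
  -B: nom -9.210 → Σnom=29.290; wc +0.050/-0.050 → slack +0.310/-0.300; half-tol=0.050, Σhalf²=0.067525
  +C: nom +2.300 → Σnom=31.590; wc +0.240/-0.370 → slack +0.550/-0.670; half-tol=0.305, Σhalf²=0.160550
  -D: nom -44.400 → Σnom=-12.810; wc +0.299/-0.400 → slack +0.849/-1.070; half-tol=0.350, Σhalf²=0.282700
  +E: nom +34.220 → Σnom=21.410; wc +0.170/-0.399 → slack +1.019/-1.469; half-tol=0.285, Σhalf²=0.363641
  -F: nom -32.500 → Σnom=-11.090; wc +0.330/-0.330 → slack +1.349/-1.799; half-tol=0.330, Σhalf²=0.472541
Nominal = -11.090. Worst-case = [-11.090 - 1.799, -11.090 + 1.349] = [-12.889, -9.741]. RSS = √0.472541 = 0.687.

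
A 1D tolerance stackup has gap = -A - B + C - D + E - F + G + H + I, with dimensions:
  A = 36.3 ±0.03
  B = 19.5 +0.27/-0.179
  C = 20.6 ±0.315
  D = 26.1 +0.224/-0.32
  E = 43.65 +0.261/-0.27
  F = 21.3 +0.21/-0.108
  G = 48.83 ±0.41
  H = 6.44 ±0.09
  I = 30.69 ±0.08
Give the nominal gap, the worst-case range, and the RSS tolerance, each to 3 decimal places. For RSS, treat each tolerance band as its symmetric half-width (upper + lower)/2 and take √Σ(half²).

Stack each dimension's contribution:
  -A: nom -36.300 → Σnom=-36.300; wc +0.030/-0.030 → slack +0.030/-0.030; half-tol=0.030, Σhalf²=0.000900
  -B: nom -19.500 → Σnom=-55.800; wc +0.179/-0.270 → slack +0.209/-0.300; half-tol=0.225, Σhalf²=0.051300
  +C: nom +20.600 → Σnom=-35.200; wc +0.315/-0.315 → slack +0.524/-0.615; half-tol=0.315, Σhalf²=0.150525
  -D: nom -26.100 → Σnom=-61.300; wc +0.320/-0.224 → slack +0.844/-0.839; half-tol=0.272, Σhalf²=0.224509
  +E: nom +43.650 → Σnom=-17.650; wc +0.261/-0.270 → slack +1.105/-1.109; half-tol=0.266, Σhalf²=0.294999
  -F: nom -21.300 → Σnom=-38.950; wc +0.108/-0.210 → slack +1.213/-1.319; half-tol=0.159, Σhalf²=0.320280
  +G: nom +48.830 → Σnom=9.880; wc +0.410/-0.410 → slack +1.623/-1.729; half-tol=0.410, Σhalf²=0.488380
  +H: nom +6.440 → Σnom=16.320; wc +0.090/-0.090 → slack +1.713/-1.819; half-tol=0.090, Σhalf²=0.496480
  +I: nom +30.690 → Σnom=47.010; wc +0.080/-0.080 → slack +1.793/-1.899; half-tol=0.080, Σhalf²=0.502880
Nominal = 47.010. Worst-case = [47.010 - 1.899, 47.010 + 1.793] = [45.111, 48.803]. RSS = √0.502880 = 0.709.

nominal=47.010 wc=[45.111,48.803] rss=0.709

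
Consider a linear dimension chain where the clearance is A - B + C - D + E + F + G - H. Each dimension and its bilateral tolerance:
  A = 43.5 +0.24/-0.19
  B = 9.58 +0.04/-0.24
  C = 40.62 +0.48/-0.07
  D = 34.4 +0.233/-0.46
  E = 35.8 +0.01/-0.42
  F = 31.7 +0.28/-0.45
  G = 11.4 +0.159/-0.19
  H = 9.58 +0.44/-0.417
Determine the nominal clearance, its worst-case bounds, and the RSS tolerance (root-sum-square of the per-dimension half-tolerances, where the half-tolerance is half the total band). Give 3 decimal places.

Stack each dimension's contribution:
  +A: nom +43.500 → Σnom=43.500; wc +0.240/-0.190 → slack +0.240/-0.190; half-tol=0.215, Σhalf²=0.046225
  -B: nom -9.580 → Σnom=33.920; wc +0.240/-0.040 → slack +0.480/-0.230; half-tol=0.140, Σhalf²=0.065825
  +C: nom +40.620 → Σnom=74.540; wc +0.480/-0.070 → slack +0.960/-0.300; half-tol=0.275, Σhalf²=0.141450
  -D: nom -34.400 → Σnom=40.140; wc +0.460/-0.233 → slack +1.420/-0.533; half-tol=0.347, Σhalf²=0.261512
  +E: nom +35.800 → Σnom=75.940; wc +0.010/-0.420 → slack +1.430/-0.953; half-tol=0.215, Σhalf²=0.307737
  +F: nom +31.700 → Σnom=107.640; wc +0.280/-0.450 → slack +1.710/-1.403; half-tol=0.365, Σhalf²=0.440962
  +G: nom +11.400 → Σnom=119.040; wc +0.159/-0.190 → slack +1.869/-1.593; half-tol=0.174, Σhalf²=0.471413
  -H: nom -9.580 → Σnom=109.460; wc +0.417/-0.440 → slack +2.286/-2.033; half-tol=0.428, Σhalf²=0.655025
Nominal = 109.460. Worst-case = [109.460 - 2.033, 109.460 + 2.286] = [107.427, 111.746]. RSS = √0.655025 = 0.809.

nominal=109.460 wc=[107.427,111.746] rss=0.809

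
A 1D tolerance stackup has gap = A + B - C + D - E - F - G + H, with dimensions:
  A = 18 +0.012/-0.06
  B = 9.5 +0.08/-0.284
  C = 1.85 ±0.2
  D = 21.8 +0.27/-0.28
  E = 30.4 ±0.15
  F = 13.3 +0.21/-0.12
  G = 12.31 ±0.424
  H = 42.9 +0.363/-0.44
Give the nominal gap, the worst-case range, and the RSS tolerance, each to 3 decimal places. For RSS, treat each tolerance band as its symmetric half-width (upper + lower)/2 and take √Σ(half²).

Stack each dimension's contribution:
  +A: nom +18.000 → Σnom=18.000; wc +0.012/-0.060 → slack +0.012/-0.060; half-tol=0.036, Σhalf²=0.001296
  +B: nom +9.500 → Σnom=27.500; wc +0.080/-0.284 → slack +0.092/-0.344; half-tol=0.182, Σhalf²=0.034420
  -C: nom -1.850 → Σnom=25.650; wc +0.200/-0.200 → slack +0.292/-0.544; half-tol=0.200, Σhalf²=0.074420
  +D: nom +21.800 → Σnom=47.450; wc +0.270/-0.280 → slack +0.562/-0.824; half-tol=0.275, Σhalf²=0.150045
  -E: nom -30.400 → Σnom=17.050; wc +0.150/-0.150 → slack +0.712/-0.974; half-tol=0.150, Σhalf²=0.172545
  -F: nom -13.300 → Σnom=3.750; wc +0.120/-0.210 → slack +0.832/-1.184; half-tol=0.165, Σhalf²=0.199770
  -G: nom -12.310 → Σnom=-8.560; wc +0.424/-0.424 → slack +1.256/-1.608; half-tol=0.424, Σhalf²=0.379546
  +H: nom +42.900 → Σnom=34.340; wc +0.363/-0.440 → slack +1.619/-2.048; half-tol=0.401, Σhalf²=0.540748
Nominal = 34.340. Worst-case = [34.340 - 2.048, 34.340 + 1.619] = [32.292, 35.959]. RSS = √0.540748 = 0.735.

nominal=34.340 wc=[32.292,35.959] rss=0.735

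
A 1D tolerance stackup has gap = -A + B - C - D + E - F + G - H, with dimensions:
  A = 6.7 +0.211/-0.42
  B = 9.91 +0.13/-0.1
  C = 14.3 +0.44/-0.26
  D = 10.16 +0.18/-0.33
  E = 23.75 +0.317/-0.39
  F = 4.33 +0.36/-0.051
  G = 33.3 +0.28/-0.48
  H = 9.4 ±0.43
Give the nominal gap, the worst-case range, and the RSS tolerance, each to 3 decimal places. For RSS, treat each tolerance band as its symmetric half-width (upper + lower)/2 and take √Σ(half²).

nominal=22.070 wc=[19.479,24.288] rss=0.893

Stack each dimension's contribution:
  -A: nom -6.700 → Σnom=-6.700; wc +0.420/-0.211 → slack +0.420/-0.211; half-tol=0.316, Σhalf²=0.099540
  +B: nom +9.910 → Σnom=3.210; wc +0.130/-0.100 → slack +0.550/-0.311; half-tol=0.115, Σhalf²=0.112765
  -C: nom -14.300 → Σnom=-11.090; wc +0.260/-0.440 → slack +0.810/-0.751; half-tol=0.350, Σhalf²=0.235265
  -D: nom -10.160 → Σnom=-21.250; wc +0.330/-0.180 → slack +1.140/-0.931; half-tol=0.255, Σhalf²=0.300290
  +E: nom +23.750 → Σnom=2.500; wc +0.317/-0.390 → slack +1.457/-1.321; half-tol=0.354, Σhalf²=0.425253
  -F: nom -4.330 → Σnom=-1.830; wc +0.051/-0.360 → slack +1.508/-1.681; half-tol=0.205, Σhalf²=0.467483
  +G: nom +33.300 → Σnom=31.470; wc +0.280/-0.480 → slack +1.788/-2.161; half-tol=0.380, Σhalf²=0.611883
  -H: nom -9.400 → Σnom=22.070; wc +0.430/-0.430 → slack +2.218/-2.591; half-tol=0.430, Σhalf²=0.796783
Nominal = 22.070. Worst-case = [22.070 - 2.591, 22.070 + 2.218] = [19.479, 24.288]. RSS = √0.796783 = 0.893.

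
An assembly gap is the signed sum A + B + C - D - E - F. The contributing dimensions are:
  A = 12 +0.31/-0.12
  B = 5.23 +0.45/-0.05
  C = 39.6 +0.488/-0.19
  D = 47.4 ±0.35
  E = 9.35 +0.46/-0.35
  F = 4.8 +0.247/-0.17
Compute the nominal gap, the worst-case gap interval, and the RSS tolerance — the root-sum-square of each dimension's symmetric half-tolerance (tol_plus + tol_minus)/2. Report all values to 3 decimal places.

nominal=-4.720 wc=[-6.137,-2.602] rss=0.744

Stack each dimension's contribution:
  +A: nom +12.000 → Σnom=12.000; wc +0.310/-0.120 → slack +0.310/-0.120; half-tol=0.215, Σhalf²=0.046225
  +B: nom +5.230 → Σnom=17.230; wc +0.450/-0.050 → slack +0.760/-0.170; half-tol=0.250, Σhalf²=0.108725
  +C: nom +39.600 → Σnom=56.830; wc +0.488/-0.190 → slack +1.248/-0.360; half-tol=0.339, Σhalf²=0.223646
  -D: nom -47.400 → Σnom=9.430; wc +0.350/-0.350 → slack +1.598/-0.710; half-tol=0.350, Σhalf²=0.346146
  -E: nom -9.350 → Σnom=0.080; wc +0.350/-0.460 → slack +1.948/-1.170; half-tol=0.405, Σhalf²=0.510171
  -F: nom -4.800 → Σnom=-4.720; wc +0.170/-0.247 → slack +2.118/-1.417; half-tol=0.209, Σhalf²=0.553643
Nominal = -4.720. Worst-case = [-4.720 - 1.417, -4.720 + 2.118] = [-6.137, -2.602]. RSS = √0.553643 = 0.744.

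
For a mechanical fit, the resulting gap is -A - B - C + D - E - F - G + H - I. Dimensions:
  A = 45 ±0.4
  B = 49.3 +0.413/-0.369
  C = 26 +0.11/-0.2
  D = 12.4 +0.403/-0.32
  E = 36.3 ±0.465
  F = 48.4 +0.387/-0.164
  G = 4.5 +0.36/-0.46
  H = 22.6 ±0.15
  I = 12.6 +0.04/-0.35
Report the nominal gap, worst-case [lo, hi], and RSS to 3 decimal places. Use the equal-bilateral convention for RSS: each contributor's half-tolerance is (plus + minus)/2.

nominal=-187.100 wc=[-189.745,-184.139] rss=0.994

Stack each dimension's contribution:
  -A: nom -45.000 → Σnom=-45.000; wc +0.400/-0.400 → slack +0.400/-0.400; half-tol=0.400, Σhalf²=0.160000
  -B: nom -49.300 → Σnom=-94.300; wc +0.369/-0.413 → slack +0.769/-0.813; half-tol=0.391, Σhalf²=0.312881
  -C: nom -26.000 → Σnom=-120.300; wc +0.200/-0.110 → slack +0.969/-0.923; half-tol=0.155, Σhalf²=0.336906
  +D: nom +12.400 → Σnom=-107.900; wc +0.403/-0.320 → slack +1.372/-1.243; half-tol=0.362, Σhalf²=0.467588
  -E: nom -36.300 → Σnom=-144.200; wc +0.465/-0.465 → slack +1.837/-1.708; half-tol=0.465, Σhalf²=0.683813
  -F: nom -48.400 → Σnom=-192.600; wc +0.164/-0.387 → slack +2.001/-2.095; half-tol=0.276, Σhalf²=0.759714
  -G: nom -4.500 → Σnom=-197.100; wc +0.460/-0.360 → slack +2.461/-2.455; half-tol=0.410, Σhalf²=0.927814
  +H: nom +22.600 → Σnom=-174.500; wc +0.150/-0.150 → slack +2.611/-2.605; half-tol=0.150, Σhalf²=0.950314
  -I: nom -12.600 → Σnom=-187.100; wc +0.350/-0.040 → slack +2.961/-2.645; half-tol=0.195, Σhalf²=0.988339
Nominal = -187.100. Worst-case = [-187.100 - 2.645, -187.100 + 2.961] = [-189.745, -184.139]. RSS = √0.988339 = 0.994.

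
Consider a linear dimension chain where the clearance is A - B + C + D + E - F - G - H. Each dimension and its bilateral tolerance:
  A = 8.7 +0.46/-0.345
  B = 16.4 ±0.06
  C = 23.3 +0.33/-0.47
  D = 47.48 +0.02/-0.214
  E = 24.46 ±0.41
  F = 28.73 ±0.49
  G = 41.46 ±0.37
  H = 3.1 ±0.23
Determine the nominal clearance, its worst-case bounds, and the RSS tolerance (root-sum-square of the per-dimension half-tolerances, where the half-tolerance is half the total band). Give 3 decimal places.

Stack each dimension's contribution:
  +A: nom +8.700 → Σnom=8.700; wc +0.460/-0.345 → slack +0.460/-0.345; half-tol=0.402, Σhalf²=0.162006
  -B: nom -16.400 → Σnom=-7.700; wc +0.060/-0.060 → slack +0.520/-0.405; half-tol=0.060, Σhalf²=0.165606
  +C: nom +23.300 → Σnom=15.600; wc +0.330/-0.470 → slack +0.850/-0.875; half-tol=0.400, Σhalf²=0.325606
  +D: nom +47.480 → Σnom=63.080; wc +0.020/-0.214 → slack +0.870/-1.089; half-tol=0.117, Σhalf²=0.339295
  +E: nom +24.460 → Σnom=87.540; wc +0.410/-0.410 → slack +1.280/-1.499; half-tol=0.410, Σhalf²=0.507395
  -F: nom -28.730 → Σnom=58.810; wc +0.490/-0.490 → slack +1.770/-1.989; half-tol=0.490, Σhalf²=0.747495
  -G: nom -41.460 → Σnom=17.350; wc +0.370/-0.370 → slack +2.140/-2.359; half-tol=0.370, Σhalf²=0.884395
  -H: nom -3.100 → Σnom=14.250; wc +0.230/-0.230 → slack +2.370/-2.589; half-tol=0.230, Σhalf²=0.937295
Nominal = 14.250. Worst-case = [14.250 - 2.589, 14.250 + 2.370] = [11.661, 16.620]. RSS = √0.937295 = 0.968.

nominal=14.250 wc=[11.661,16.620] rss=0.968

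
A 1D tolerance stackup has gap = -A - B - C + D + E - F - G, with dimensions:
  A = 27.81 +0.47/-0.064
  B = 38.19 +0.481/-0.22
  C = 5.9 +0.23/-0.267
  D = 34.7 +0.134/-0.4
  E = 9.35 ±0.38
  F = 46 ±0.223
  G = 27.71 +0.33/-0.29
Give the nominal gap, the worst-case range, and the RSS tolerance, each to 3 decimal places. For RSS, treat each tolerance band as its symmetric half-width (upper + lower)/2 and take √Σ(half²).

nominal=-101.560 wc=[-104.074,-99.982] rss=0.786

Stack each dimension's contribution:
  -A: nom -27.810 → Σnom=-27.810; wc +0.064/-0.470 → slack +0.064/-0.470; half-tol=0.267, Σhalf²=0.071289
  -B: nom -38.190 → Σnom=-66.000; wc +0.220/-0.481 → slack +0.284/-0.951; half-tol=0.350, Σhalf²=0.194139
  -C: nom -5.900 → Σnom=-71.900; wc +0.267/-0.230 → slack +0.551/-1.181; half-tol=0.248, Σhalf²=0.255891
  +D: nom +34.700 → Σnom=-37.200; wc +0.134/-0.400 → slack +0.685/-1.581; half-tol=0.267, Σhalf²=0.327180
  +E: nom +9.350 → Σnom=-27.850; wc +0.380/-0.380 → slack +1.065/-1.961; half-tol=0.380, Σhalf²=0.471580
  -F: nom -46.000 → Σnom=-73.850; wc +0.223/-0.223 → slack +1.288/-2.184; half-tol=0.223, Σhalf²=0.521309
  -G: nom -27.710 → Σnom=-101.560; wc +0.290/-0.330 → slack +1.578/-2.514; half-tol=0.310, Σhalf²=0.617409
Nominal = -101.560. Worst-case = [-101.560 - 2.514, -101.560 + 1.578] = [-104.074, -99.982]. RSS = √0.617409 = 0.786.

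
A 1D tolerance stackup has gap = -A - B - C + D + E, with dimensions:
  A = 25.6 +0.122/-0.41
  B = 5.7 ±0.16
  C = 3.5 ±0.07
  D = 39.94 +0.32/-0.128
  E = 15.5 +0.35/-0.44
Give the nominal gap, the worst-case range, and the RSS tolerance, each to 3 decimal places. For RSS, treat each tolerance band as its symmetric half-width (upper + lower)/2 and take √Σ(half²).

nominal=20.640 wc=[19.720,21.950] rss=0.554

Stack each dimension's contribution:
  -A: nom -25.600 → Σnom=-25.600; wc +0.410/-0.122 → slack +0.410/-0.122; half-tol=0.266, Σhalf²=0.070756
  -B: nom -5.700 → Σnom=-31.300; wc +0.160/-0.160 → slack +0.570/-0.282; half-tol=0.160, Σhalf²=0.096356
  -C: nom -3.500 → Σnom=-34.800; wc +0.070/-0.070 → slack +0.640/-0.352; half-tol=0.070, Σhalf²=0.101256
  +D: nom +39.940 → Σnom=5.140; wc +0.320/-0.128 → slack +0.960/-0.480; half-tol=0.224, Σhalf²=0.151432
  +E: nom +15.500 → Σnom=20.640; wc +0.350/-0.440 → slack +1.310/-0.920; half-tol=0.395, Σhalf²=0.307457
Nominal = 20.640. Worst-case = [20.640 - 0.920, 20.640 + 1.310] = [19.720, 21.950]. RSS = √0.307457 = 0.554.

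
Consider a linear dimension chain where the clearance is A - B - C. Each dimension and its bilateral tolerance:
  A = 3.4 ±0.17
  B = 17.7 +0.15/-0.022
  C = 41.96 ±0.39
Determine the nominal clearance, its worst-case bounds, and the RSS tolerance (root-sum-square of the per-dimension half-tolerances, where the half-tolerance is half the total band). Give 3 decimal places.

nominal=-56.260 wc=[-56.970,-55.678] rss=0.434

Stack each dimension's contribution:
  +A: nom +3.400 → Σnom=3.400; wc +0.170/-0.170 → slack +0.170/-0.170; half-tol=0.170, Σhalf²=0.028900
  -B: nom -17.700 → Σnom=-14.300; wc +0.022/-0.150 → slack +0.192/-0.320; half-tol=0.086, Σhalf²=0.036296
  -C: nom -41.960 → Σnom=-56.260; wc +0.390/-0.390 → slack +0.582/-0.710; half-tol=0.390, Σhalf²=0.188396
Nominal = -56.260. Worst-case = [-56.260 - 0.710, -56.260 + 0.582] = [-56.970, -55.678]. RSS = √0.188396 = 0.434.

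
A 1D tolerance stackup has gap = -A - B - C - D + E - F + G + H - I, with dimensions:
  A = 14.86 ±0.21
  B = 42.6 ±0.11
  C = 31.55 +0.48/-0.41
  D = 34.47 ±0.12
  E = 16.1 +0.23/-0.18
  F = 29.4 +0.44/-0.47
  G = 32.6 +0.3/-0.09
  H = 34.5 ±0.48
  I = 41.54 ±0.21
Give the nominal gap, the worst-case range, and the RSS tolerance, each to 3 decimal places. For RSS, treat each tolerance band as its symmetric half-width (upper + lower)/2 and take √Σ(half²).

nominal=-111.220 wc=[-113.540,-108.680] rss=0.911

Stack each dimension's contribution:
  -A: nom -14.860 → Σnom=-14.860; wc +0.210/-0.210 → slack +0.210/-0.210; half-tol=0.210, Σhalf²=0.044100
  -B: nom -42.600 → Σnom=-57.460; wc +0.110/-0.110 → slack +0.320/-0.320; half-tol=0.110, Σhalf²=0.056200
  -C: nom -31.550 → Σnom=-89.010; wc +0.410/-0.480 → slack +0.730/-0.800; half-tol=0.445, Σhalf²=0.254225
  -D: nom -34.470 → Σnom=-123.480; wc +0.120/-0.120 → slack +0.850/-0.920; half-tol=0.120, Σhalf²=0.268625
  +E: nom +16.100 → Σnom=-107.380; wc +0.230/-0.180 → slack +1.080/-1.100; half-tol=0.205, Σhalf²=0.310650
  -F: nom -29.400 → Σnom=-136.780; wc +0.470/-0.440 → slack +1.550/-1.540; half-tol=0.455, Σhalf²=0.517675
  +G: nom +32.600 → Σnom=-104.180; wc +0.300/-0.090 → slack +1.850/-1.630; half-tol=0.195, Σhalf²=0.555700
  +H: nom +34.500 → Σnom=-69.680; wc +0.480/-0.480 → slack +2.330/-2.110; half-tol=0.480, Σhalf²=0.786100
  -I: nom -41.540 → Σnom=-111.220; wc +0.210/-0.210 → slack +2.540/-2.320; half-tol=0.210, Σhalf²=0.830200
Nominal = -111.220. Worst-case = [-111.220 - 2.320, -111.220 + 2.540] = [-113.540, -108.680]. RSS = √0.830200 = 0.911.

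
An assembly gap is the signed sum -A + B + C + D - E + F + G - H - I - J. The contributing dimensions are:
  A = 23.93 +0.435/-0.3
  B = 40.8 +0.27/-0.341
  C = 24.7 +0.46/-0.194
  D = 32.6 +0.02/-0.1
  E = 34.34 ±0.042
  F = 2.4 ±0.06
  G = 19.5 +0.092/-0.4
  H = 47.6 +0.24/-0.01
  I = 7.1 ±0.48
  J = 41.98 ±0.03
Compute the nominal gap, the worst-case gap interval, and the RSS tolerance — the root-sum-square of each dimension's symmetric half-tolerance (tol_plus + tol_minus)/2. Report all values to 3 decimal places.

Stack each dimension's contribution:
  -A: nom -23.930 → Σnom=-23.930; wc +0.300/-0.435 → slack +0.300/-0.435; half-tol=0.367, Σhalf²=0.135056
  +B: nom +40.800 → Σnom=16.870; wc +0.270/-0.341 → slack +0.570/-0.776; half-tol=0.305, Σhalf²=0.228386
  +C: nom +24.700 → Σnom=41.570; wc +0.460/-0.194 → slack +1.030/-0.970; half-tol=0.327, Σhalf²=0.335315
  +D: nom +32.600 → Σnom=74.170; wc +0.020/-0.100 → slack +1.050/-1.070; half-tol=0.060, Σhalf²=0.338915
  -E: nom -34.340 → Σnom=39.830; wc +0.042/-0.042 → slack +1.092/-1.112; half-tol=0.042, Σhalf²=0.340679
  +F: nom +2.400 → Σnom=42.230; wc +0.060/-0.060 → slack +1.152/-1.172; half-tol=0.060, Σhalf²=0.344279
  +G: nom +19.500 → Σnom=61.730; wc +0.092/-0.400 → slack +1.244/-1.572; half-tol=0.246, Σhalf²=0.404795
  -H: nom -47.600 → Σnom=14.130; wc +0.010/-0.240 → slack +1.254/-1.812; half-tol=0.125, Σhalf²=0.420420
  -I: nom -7.100 → Σnom=7.030; wc +0.480/-0.480 → slack +1.734/-2.292; half-tol=0.480, Σhalf²=0.650821
  -J: nom -41.980 → Σnom=-34.950; wc +0.030/-0.030 → slack +1.764/-2.322; half-tol=0.030, Σhalf²=0.651721
Nominal = -34.950. Worst-case = [-34.950 - 2.322, -34.950 + 1.764] = [-37.272, -33.186]. RSS = √0.651721 = 0.807.

nominal=-34.950 wc=[-37.272,-33.186] rss=0.807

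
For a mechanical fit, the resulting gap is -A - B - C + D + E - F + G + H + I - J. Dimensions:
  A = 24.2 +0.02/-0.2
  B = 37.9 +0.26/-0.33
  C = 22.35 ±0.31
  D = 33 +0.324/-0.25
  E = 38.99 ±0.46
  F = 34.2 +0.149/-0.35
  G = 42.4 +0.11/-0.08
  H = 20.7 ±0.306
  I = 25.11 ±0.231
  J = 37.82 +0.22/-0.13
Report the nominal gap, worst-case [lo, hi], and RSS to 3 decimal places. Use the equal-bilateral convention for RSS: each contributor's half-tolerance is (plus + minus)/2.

Stack each dimension's contribution:
  -A: nom -24.200 → Σnom=-24.200; wc +0.200/-0.020 → slack +0.200/-0.020; half-tol=0.110, Σhalf²=0.012100
  -B: nom -37.900 → Σnom=-62.100; wc +0.330/-0.260 → slack +0.530/-0.280; half-tol=0.295, Σhalf²=0.099125
  -C: nom -22.350 → Σnom=-84.450; wc +0.310/-0.310 → slack +0.840/-0.590; half-tol=0.310, Σhalf²=0.195225
  +D: nom +33.000 → Σnom=-51.450; wc +0.324/-0.250 → slack +1.164/-0.840; half-tol=0.287, Σhalf²=0.277594
  +E: nom +38.990 → Σnom=-12.460; wc +0.460/-0.460 → slack +1.624/-1.300; half-tol=0.460, Σhalf²=0.489194
  -F: nom -34.200 → Σnom=-46.660; wc +0.350/-0.149 → slack +1.974/-1.449; half-tol=0.249, Σhalf²=0.551444
  +G: nom +42.400 → Σnom=-4.260; wc +0.110/-0.080 → slack +2.084/-1.529; half-tol=0.095, Σhalf²=0.560469
  +H: nom +20.700 → Σnom=16.440; wc +0.306/-0.306 → slack +2.390/-1.835; half-tol=0.306, Σhalf²=0.654105
  +I: nom +25.110 → Σnom=41.550; wc +0.231/-0.231 → slack +2.621/-2.066; half-tol=0.231, Σhalf²=0.707466
  -J: nom -37.820 → Σnom=3.730; wc +0.130/-0.220 → slack +2.751/-2.286; half-tol=0.175, Σhalf²=0.738091
Nominal = 3.730. Worst-case = [3.730 - 2.286, 3.730 + 2.751] = [1.444, 6.481]. RSS = √0.738091 = 0.859.

nominal=3.730 wc=[1.444,6.481] rss=0.859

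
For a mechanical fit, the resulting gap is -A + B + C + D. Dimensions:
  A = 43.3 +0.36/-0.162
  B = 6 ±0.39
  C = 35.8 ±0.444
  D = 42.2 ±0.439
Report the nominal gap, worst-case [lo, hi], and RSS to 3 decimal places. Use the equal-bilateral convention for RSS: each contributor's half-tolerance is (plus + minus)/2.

nominal=40.700 wc=[39.067,42.135] rss=0.781

Stack each dimension's contribution:
  -A: nom -43.300 → Σnom=-43.300; wc +0.162/-0.360 → slack +0.162/-0.360; half-tol=0.261, Σhalf²=0.068121
  +B: nom +6.000 → Σnom=-37.300; wc +0.390/-0.390 → slack +0.552/-0.750; half-tol=0.390, Σhalf²=0.220221
  +C: nom +35.800 → Σnom=-1.500; wc +0.444/-0.444 → slack +0.996/-1.194; half-tol=0.444, Σhalf²=0.417357
  +D: nom +42.200 → Σnom=40.700; wc +0.439/-0.439 → slack +1.435/-1.633; half-tol=0.439, Σhalf²=0.610078
Nominal = 40.700. Worst-case = [40.700 - 1.633, 40.700 + 1.435] = [39.067, 42.135]. RSS = √0.610078 = 0.781.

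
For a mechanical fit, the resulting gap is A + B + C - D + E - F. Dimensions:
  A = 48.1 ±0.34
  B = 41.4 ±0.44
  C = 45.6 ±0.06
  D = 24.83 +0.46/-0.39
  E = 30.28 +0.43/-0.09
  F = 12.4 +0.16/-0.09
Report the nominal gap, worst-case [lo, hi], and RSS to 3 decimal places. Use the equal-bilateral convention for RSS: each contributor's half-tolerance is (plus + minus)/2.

nominal=128.150 wc=[126.600,129.900] rss=0.759

Stack each dimension's contribution:
  +A: nom +48.100 → Σnom=48.100; wc +0.340/-0.340 → slack +0.340/-0.340; half-tol=0.340, Σhalf²=0.115600
  +B: nom +41.400 → Σnom=89.500; wc +0.440/-0.440 → slack +0.780/-0.780; half-tol=0.440, Σhalf²=0.309200
  +C: nom +45.600 → Σnom=135.100; wc +0.060/-0.060 → slack +0.840/-0.840; half-tol=0.060, Σhalf²=0.312800
  -D: nom -24.830 → Σnom=110.270; wc +0.390/-0.460 → slack +1.230/-1.300; half-tol=0.425, Σhalf²=0.493425
  +E: nom +30.280 → Σnom=140.550; wc +0.430/-0.090 → slack +1.660/-1.390; half-tol=0.260, Σhalf²=0.561025
  -F: nom -12.400 → Σnom=128.150; wc +0.090/-0.160 → slack +1.750/-1.550; half-tol=0.125, Σhalf²=0.576650
Nominal = 128.150. Worst-case = [128.150 - 1.550, 128.150 + 1.750] = [126.600, 129.900]. RSS = √0.576650 = 0.759.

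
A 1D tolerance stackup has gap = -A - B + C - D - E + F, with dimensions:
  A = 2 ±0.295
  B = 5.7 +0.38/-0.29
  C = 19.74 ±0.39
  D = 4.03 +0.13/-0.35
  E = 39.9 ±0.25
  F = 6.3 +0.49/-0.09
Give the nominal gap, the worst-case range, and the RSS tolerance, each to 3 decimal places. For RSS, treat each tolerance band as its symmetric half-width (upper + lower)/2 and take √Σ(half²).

Stack each dimension's contribution:
  -A: nom -2.000 → Σnom=-2.000; wc +0.295/-0.295 → slack +0.295/-0.295; half-tol=0.295, Σhalf²=0.087025
  -B: nom -5.700 → Σnom=-7.700; wc +0.290/-0.380 → slack +0.585/-0.675; half-tol=0.335, Σhalf²=0.199250
  +C: nom +19.740 → Σnom=12.040; wc +0.390/-0.390 → slack +0.975/-1.065; half-tol=0.390, Σhalf²=0.351350
  -D: nom -4.030 → Σnom=8.010; wc +0.350/-0.130 → slack +1.325/-1.195; half-tol=0.240, Σhalf²=0.408950
  -E: nom -39.900 → Σnom=-31.890; wc +0.250/-0.250 → slack +1.575/-1.445; half-tol=0.250, Σhalf²=0.471450
  +F: nom +6.300 → Σnom=-25.590; wc +0.490/-0.090 → slack +2.065/-1.535; half-tol=0.290, Σhalf²=0.555550
Nominal = -25.590. Worst-case = [-25.590 - 1.535, -25.590 + 2.065] = [-27.125, -23.525]. RSS = √0.555550 = 0.745.

nominal=-25.590 wc=[-27.125,-23.525] rss=0.745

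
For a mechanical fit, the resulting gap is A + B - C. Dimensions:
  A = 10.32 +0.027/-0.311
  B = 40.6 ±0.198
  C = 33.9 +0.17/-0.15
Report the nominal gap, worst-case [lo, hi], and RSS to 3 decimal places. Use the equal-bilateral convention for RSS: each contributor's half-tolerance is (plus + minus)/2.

nominal=17.020 wc=[16.341,17.395] rss=0.306

Stack each dimension's contribution:
  +A: nom +10.320 → Σnom=10.320; wc +0.027/-0.311 → slack +0.027/-0.311; half-tol=0.169, Σhalf²=0.028561
  +B: nom +40.600 → Σnom=50.920; wc +0.198/-0.198 → slack +0.225/-0.509; half-tol=0.198, Σhalf²=0.067765
  -C: nom -33.900 → Σnom=17.020; wc +0.150/-0.170 → slack +0.375/-0.679; half-tol=0.160, Σhalf²=0.093365
Nominal = 17.020. Worst-case = [17.020 - 0.679, 17.020 + 0.375] = [16.341, 17.395]. RSS = √0.093365 = 0.306.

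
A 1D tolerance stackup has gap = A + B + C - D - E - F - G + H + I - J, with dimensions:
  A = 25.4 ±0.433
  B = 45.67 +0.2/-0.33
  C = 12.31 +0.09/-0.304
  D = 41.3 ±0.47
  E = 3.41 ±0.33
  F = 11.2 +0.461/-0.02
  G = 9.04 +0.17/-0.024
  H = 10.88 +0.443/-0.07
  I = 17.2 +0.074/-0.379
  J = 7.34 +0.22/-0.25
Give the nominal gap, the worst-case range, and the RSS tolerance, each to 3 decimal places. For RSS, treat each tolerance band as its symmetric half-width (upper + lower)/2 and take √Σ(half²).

nominal=39.170 wc=[36.003,41.504] rss=0.931

Stack each dimension's contribution:
  +A: nom +25.400 → Σnom=25.400; wc +0.433/-0.433 → slack +0.433/-0.433; half-tol=0.433, Σhalf²=0.187489
  +B: nom +45.670 → Σnom=71.070; wc +0.200/-0.330 → slack +0.633/-0.763; half-tol=0.265, Σhalf²=0.257714
  +C: nom +12.310 → Σnom=83.380; wc +0.090/-0.304 → slack +0.723/-1.067; half-tol=0.197, Σhalf²=0.296523
  -D: nom -41.300 → Σnom=42.080; wc +0.470/-0.470 → slack +1.193/-1.537; half-tol=0.470, Σhalf²=0.517423
  -E: nom -3.410 → Σnom=38.670; wc +0.330/-0.330 → slack +1.523/-1.867; half-tol=0.330, Σhalf²=0.626323
  -F: nom -11.200 → Σnom=27.470; wc +0.020/-0.461 → slack +1.543/-2.328; half-tol=0.241, Σhalf²=0.684163
  -G: nom -9.040 → Σnom=18.430; wc +0.024/-0.170 → slack +1.567/-2.498; half-tol=0.097, Σhalf²=0.693572
  +H: nom +10.880 → Σnom=29.310; wc +0.443/-0.070 → slack +2.010/-2.568; half-tol=0.257, Σhalf²=0.759364
  +I: nom +17.200 → Σnom=46.510; wc +0.074/-0.379 → slack +2.084/-2.947; half-tol=0.227, Σhalf²=0.810667
  -J: nom -7.340 → Σnom=39.170; wc +0.250/-0.220 → slack +2.334/-3.167; half-tol=0.235, Σhalf²=0.865892
Nominal = 39.170. Worst-case = [39.170 - 3.167, 39.170 + 2.334] = [36.003, 41.504]. RSS = √0.865892 = 0.931.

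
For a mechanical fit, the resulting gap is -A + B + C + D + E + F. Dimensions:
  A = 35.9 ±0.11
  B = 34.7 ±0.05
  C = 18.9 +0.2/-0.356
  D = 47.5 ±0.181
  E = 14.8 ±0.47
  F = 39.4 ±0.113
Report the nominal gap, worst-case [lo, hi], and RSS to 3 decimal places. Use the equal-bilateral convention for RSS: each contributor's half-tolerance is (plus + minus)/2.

nominal=119.400 wc=[118.120,120.524] rss=0.599

Stack each dimension's contribution:
  -A: nom -35.900 → Σnom=-35.900; wc +0.110/-0.110 → slack +0.110/-0.110; half-tol=0.110, Σhalf²=0.012100
  +B: nom +34.700 → Σnom=-1.200; wc +0.050/-0.050 → slack +0.160/-0.160; half-tol=0.050, Σhalf²=0.014600
  +C: nom +18.900 → Σnom=17.700; wc +0.200/-0.356 → slack +0.360/-0.516; half-tol=0.278, Σhalf²=0.091884
  +D: nom +47.500 → Σnom=65.200; wc +0.181/-0.181 → slack +0.541/-0.697; half-tol=0.181, Σhalf²=0.124645
  +E: nom +14.800 → Σnom=80.000; wc +0.470/-0.470 → slack +1.011/-1.167; half-tol=0.470, Σhalf²=0.345545
  +F: nom +39.400 → Σnom=119.400; wc +0.113/-0.113 → slack +1.124/-1.280; half-tol=0.113, Σhalf²=0.358314
Nominal = 119.400. Worst-case = [119.400 - 1.280, 119.400 + 1.124] = [118.120, 120.524]. RSS = √0.358314 = 0.599.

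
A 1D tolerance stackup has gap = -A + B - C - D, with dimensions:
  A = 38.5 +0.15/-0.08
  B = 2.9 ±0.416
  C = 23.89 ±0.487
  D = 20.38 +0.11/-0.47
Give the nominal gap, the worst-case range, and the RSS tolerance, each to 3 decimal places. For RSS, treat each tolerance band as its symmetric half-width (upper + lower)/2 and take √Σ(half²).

Stack each dimension's contribution:
  -A: nom -38.500 → Σnom=-38.500; wc +0.080/-0.150 → slack +0.080/-0.150; half-tol=0.115, Σhalf²=0.013225
  +B: nom +2.900 → Σnom=-35.600; wc +0.416/-0.416 → slack +0.496/-0.566; half-tol=0.416, Σhalf²=0.186281
  -C: nom -23.890 → Σnom=-59.490; wc +0.487/-0.487 → slack +0.983/-1.053; half-tol=0.487, Σhalf²=0.423450
  -D: nom -20.380 → Σnom=-79.870; wc +0.470/-0.110 → slack +1.453/-1.163; half-tol=0.290, Σhalf²=0.507550
Nominal = -79.870. Worst-case = [-79.870 - 1.163, -79.870 + 1.453] = [-81.033, -78.417]. RSS = √0.507550 = 0.712.

nominal=-79.870 wc=[-81.033,-78.417] rss=0.712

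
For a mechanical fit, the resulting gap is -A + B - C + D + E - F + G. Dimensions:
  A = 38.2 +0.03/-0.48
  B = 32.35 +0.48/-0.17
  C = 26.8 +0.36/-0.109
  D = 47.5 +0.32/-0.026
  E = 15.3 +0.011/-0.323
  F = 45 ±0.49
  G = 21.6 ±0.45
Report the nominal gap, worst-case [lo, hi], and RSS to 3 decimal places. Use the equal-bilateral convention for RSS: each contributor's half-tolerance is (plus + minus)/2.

nominal=6.750 wc=[4.901,9.090] rss=0.852

Stack each dimension's contribution:
  -A: nom -38.200 → Σnom=-38.200; wc +0.480/-0.030 → slack +0.480/-0.030; half-tol=0.255, Σhalf²=0.065025
  +B: nom +32.350 → Σnom=-5.850; wc +0.480/-0.170 → slack +0.960/-0.200; half-tol=0.325, Σhalf²=0.170650
  -C: nom -26.800 → Σnom=-32.650; wc +0.109/-0.360 → slack +1.069/-0.560; half-tol=0.234, Σhalf²=0.225640
  +D: nom +47.500 → Σnom=14.850; wc +0.320/-0.026 → slack +1.389/-0.586; half-tol=0.173, Σhalf²=0.255569
  +E: nom +15.300 → Σnom=30.150; wc +0.011/-0.323 → slack +1.400/-0.909; half-tol=0.167, Σhalf²=0.283458
  -F: nom -45.000 → Σnom=-14.850; wc +0.490/-0.490 → slack +1.890/-1.399; half-tol=0.490, Σhalf²=0.523558
  +G: nom +21.600 → Σnom=6.750; wc +0.450/-0.450 → slack +2.340/-1.849; half-tol=0.450, Σhalf²=0.726058
Nominal = 6.750. Worst-case = [6.750 - 1.849, 6.750 + 2.340] = [4.901, 9.090]. RSS = √0.726058 = 0.852.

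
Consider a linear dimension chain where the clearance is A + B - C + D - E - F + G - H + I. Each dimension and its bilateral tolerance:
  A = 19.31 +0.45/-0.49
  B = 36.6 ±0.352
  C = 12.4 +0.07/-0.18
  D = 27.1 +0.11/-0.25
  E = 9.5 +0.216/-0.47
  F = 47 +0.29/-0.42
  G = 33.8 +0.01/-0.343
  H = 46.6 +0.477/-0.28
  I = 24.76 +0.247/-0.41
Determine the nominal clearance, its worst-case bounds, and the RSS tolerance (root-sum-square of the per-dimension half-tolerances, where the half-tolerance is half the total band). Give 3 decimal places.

nominal=26.070 wc=[23.172,28.589] rss=0.959

Stack each dimension's contribution:
  +A: nom +19.310 → Σnom=19.310; wc +0.450/-0.490 → slack +0.450/-0.490; half-tol=0.470, Σhalf²=0.220900
  +B: nom +36.600 → Σnom=55.910; wc +0.352/-0.352 → slack +0.802/-0.842; half-tol=0.352, Σhalf²=0.344804
  -C: nom -12.400 → Σnom=43.510; wc +0.180/-0.070 → slack +0.982/-0.912; half-tol=0.125, Σhalf²=0.360429
  +D: nom +27.100 → Σnom=70.610; wc +0.110/-0.250 → slack +1.092/-1.162; half-tol=0.180, Σhalf²=0.392829
  -E: nom -9.500 → Σnom=61.110; wc +0.470/-0.216 → slack +1.562/-1.378; half-tol=0.343, Σhalf²=0.510478
  -F: nom -47.000 → Σnom=14.110; wc +0.420/-0.290 → slack +1.982/-1.668; half-tol=0.355, Σhalf²=0.636503
  +G: nom +33.800 → Σnom=47.910; wc +0.010/-0.343 → slack +1.992/-2.011; half-tol=0.177, Σhalf²=0.667655
  -H: nom -46.600 → Σnom=1.310; wc +0.280/-0.477 → slack +2.272/-2.488; half-tol=0.379, Σhalf²=0.810918
  +I: nom +24.760 → Σnom=26.070; wc +0.247/-0.410 → slack +2.519/-2.898; half-tol=0.329, Σhalf²=0.918830
Nominal = 26.070. Worst-case = [26.070 - 2.898, 26.070 + 2.519] = [23.172, 28.589]. RSS = √0.918830 = 0.959.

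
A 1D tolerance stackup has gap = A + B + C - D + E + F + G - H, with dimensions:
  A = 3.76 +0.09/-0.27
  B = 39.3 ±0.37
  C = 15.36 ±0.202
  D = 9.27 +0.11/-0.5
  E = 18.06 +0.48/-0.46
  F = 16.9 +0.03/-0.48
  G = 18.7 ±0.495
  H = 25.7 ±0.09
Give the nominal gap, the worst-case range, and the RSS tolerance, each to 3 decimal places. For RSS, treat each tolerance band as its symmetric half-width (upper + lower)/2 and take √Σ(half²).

nominal=77.110 wc=[74.633,79.367] rss=0.918

Stack each dimension's contribution:
  +A: nom +3.760 → Σnom=3.760; wc +0.090/-0.270 → slack +0.090/-0.270; half-tol=0.180, Σhalf²=0.032400
  +B: nom +39.300 → Σnom=43.060; wc +0.370/-0.370 → slack +0.460/-0.640; half-tol=0.370, Σhalf²=0.169300
  +C: nom +15.360 → Σnom=58.420; wc +0.202/-0.202 → slack +0.662/-0.842; half-tol=0.202, Σhalf²=0.210104
  -D: nom -9.270 → Σnom=49.150; wc +0.500/-0.110 → slack +1.162/-0.952; half-tol=0.305, Σhalf²=0.303129
  +E: nom +18.060 → Σnom=67.210; wc +0.480/-0.460 → slack +1.642/-1.412; half-tol=0.470, Σhalf²=0.524029
  +F: nom +16.900 → Σnom=84.110; wc +0.030/-0.480 → slack +1.672/-1.892; half-tol=0.255, Σhalf²=0.589054
  +G: nom +18.700 → Σnom=102.810; wc +0.495/-0.495 → slack +2.167/-2.387; half-tol=0.495, Σhalf²=0.834079
  -H: nom -25.700 → Σnom=77.110; wc +0.090/-0.090 → slack +2.257/-2.477; half-tol=0.090, Σhalf²=0.842179
Nominal = 77.110. Worst-case = [77.110 - 2.477, 77.110 + 2.257] = [74.633, 79.367]. RSS = √0.842179 = 0.918.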